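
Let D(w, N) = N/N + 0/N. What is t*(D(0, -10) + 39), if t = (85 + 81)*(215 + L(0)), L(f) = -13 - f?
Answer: 1341280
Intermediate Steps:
D(w, N) = 1 (D(w, N) = 1 + 0 = 1)
t = 33532 (t = (85 + 81)*(215 + (-13 - 1*0)) = 166*(215 + (-13 + 0)) = 166*(215 - 13) = 166*202 = 33532)
t*(D(0, -10) + 39) = 33532*(1 + 39) = 33532*40 = 1341280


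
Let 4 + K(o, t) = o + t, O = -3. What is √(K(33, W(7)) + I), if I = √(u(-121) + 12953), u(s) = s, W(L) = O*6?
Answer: √(11 + 4*√802) ≈ 11.148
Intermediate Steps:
W(L) = -18 (W(L) = -3*6 = -18)
K(o, t) = -4 + o + t (K(o, t) = -4 + (o + t) = -4 + o + t)
I = 4*√802 (I = √(-121 + 12953) = √12832 = 4*√802 ≈ 113.28)
√(K(33, W(7)) + I) = √((-4 + 33 - 18) + 4*√802) = √(11 + 4*√802)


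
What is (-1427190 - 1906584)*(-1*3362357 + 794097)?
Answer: 8561998413240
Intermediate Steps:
(-1427190 - 1906584)*(-1*3362357 + 794097) = -3333774*(-3362357 + 794097) = -3333774*(-2568260) = 8561998413240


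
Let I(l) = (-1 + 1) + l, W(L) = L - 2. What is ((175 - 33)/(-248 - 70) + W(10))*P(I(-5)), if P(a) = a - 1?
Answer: -2402/53 ≈ -45.321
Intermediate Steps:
W(L) = -2 + L
I(l) = l (I(l) = 0 + l = l)
P(a) = -1 + a
((175 - 33)/(-248 - 70) + W(10))*P(I(-5)) = ((175 - 33)/(-248 - 70) + (-2 + 10))*(-1 - 5) = (142/(-318) + 8)*(-6) = (142*(-1/318) + 8)*(-6) = (-71/159 + 8)*(-6) = (1201/159)*(-6) = -2402/53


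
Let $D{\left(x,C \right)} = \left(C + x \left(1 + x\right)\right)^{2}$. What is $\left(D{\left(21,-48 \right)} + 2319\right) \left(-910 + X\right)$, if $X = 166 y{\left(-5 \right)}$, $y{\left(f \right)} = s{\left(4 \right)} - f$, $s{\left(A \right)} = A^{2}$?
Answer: $447489840$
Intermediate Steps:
$y{\left(f \right)} = 16 - f$ ($y{\left(f \right)} = 4^{2} - f = 16 - f$)
$X = 3486$ ($X = 166 \left(16 - -5\right) = 166 \left(16 + 5\right) = 166 \cdot 21 = 3486$)
$\left(D{\left(21,-48 \right)} + 2319\right) \left(-910 + X\right) = \left(\left(-48 + 21 + 21^{2}\right)^{2} + 2319\right) \left(-910 + 3486\right) = \left(\left(-48 + 21 + 441\right)^{2} + 2319\right) 2576 = \left(414^{2} + 2319\right) 2576 = \left(171396 + 2319\right) 2576 = 173715 \cdot 2576 = 447489840$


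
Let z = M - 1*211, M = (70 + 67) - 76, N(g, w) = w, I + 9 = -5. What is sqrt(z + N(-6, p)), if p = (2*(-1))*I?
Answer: I*sqrt(122) ≈ 11.045*I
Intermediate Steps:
I = -14 (I = -9 - 5 = -14)
p = 28 (p = (2*(-1))*(-14) = -2*(-14) = 28)
M = 61 (M = 137 - 76 = 61)
z = -150 (z = 61 - 1*211 = 61 - 211 = -150)
sqrt(z + N(-6, p)) = sqrt(-150 + 28) = sqrt(-122) = I*sqrt(122)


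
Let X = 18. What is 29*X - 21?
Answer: 501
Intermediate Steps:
29*X - 21 = 29*18 - 21 = 522 - 21 = 501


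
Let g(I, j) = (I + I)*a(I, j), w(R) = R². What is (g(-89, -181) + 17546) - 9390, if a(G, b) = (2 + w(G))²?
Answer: -11173751206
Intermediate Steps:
a(G, b) = (2 + G²)²
g(I, j) = 2*I*(2 + I²)² (g(I, j) = (I + I)*(2 + I²)² = (2*I)*(2 + I²)² = 2*I*(2 + I²)²)
(g(-89, -181) + 17546) - 9390 = (2*(-89)*(2 + (-89)²)² + 17546) - 9390 = (2*(-89)*(2 + 7921)² + 17546) - 9390 = (2*(-89)*7923² + 17546) - 9390 = (2*(-89)*62773929 + 17546) - 9390 = (-11173759362 + 17546) - 9390 = -11173741816 - 9390 = -11173751206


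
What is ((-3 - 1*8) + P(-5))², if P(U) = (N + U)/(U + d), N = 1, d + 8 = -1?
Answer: 5625/49 ≈ 114.80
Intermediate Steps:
d = -9 (d = -8 - 1 = -9)
P(U) = (1 + U)/(-9 + U) (P(U) = (1 + U)/(U - 9) = (1 + U)/(-9 + U))
((-3 - 1*8) + P(-5))² = ((-3 - 1*8) + (1 - 5)/(-9 - 5))² = ((-3 - 8) - 4/(-14))² = (-11 - 1/14*(-4))² = (-11 + 2/7)² = (-75/7)² = 5625/49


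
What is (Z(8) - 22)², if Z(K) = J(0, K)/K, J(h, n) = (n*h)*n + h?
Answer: 484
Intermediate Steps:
J(h, n) = h + h*n² (J(h, n) = (h*n)*n + h = h*n² + h = h + h*n²)
Z(K) = 0 (Z(K) = (0*(1 + K²))/K = 0/K = 0)
(Z(8) - 22)² = (0 - 22)² = (-22)² = 484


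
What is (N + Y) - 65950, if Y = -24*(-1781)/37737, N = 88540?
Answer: 284173858/12579 ≈ 22591.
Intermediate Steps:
Y = 14248/12579 (Y = 42744*(1/37737) = 14248/12579 ≈ 1.1327)
(N + Y) - 65950 = (88540 + 14248/12579) - 65950 = 1113758908/12579 - 65950 = 284173858/12579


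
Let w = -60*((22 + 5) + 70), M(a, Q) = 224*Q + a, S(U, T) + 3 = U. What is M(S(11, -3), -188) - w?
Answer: -36284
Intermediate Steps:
S(U, T) = -3 + U
M(a, Q) = a + 224*Q
w = -5820 (w = -60*(27 + 70) = -60*97 = -5820)
M(S(11, -3), -188) - w = ((-3 + 11) + 224*(-188)) - 1*(-5820) = (8 - 42112) + 5820 = -42104 + 5820 = -36284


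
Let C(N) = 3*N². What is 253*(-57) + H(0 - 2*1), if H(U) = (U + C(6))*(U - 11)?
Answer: -15799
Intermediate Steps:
H(U) = (-11 + U)*(108 + U) (H(U) = (U + 3*6²)*(U - 11) = (U + 3*36)*(-11 + U) = (U + 108)*(-11 + U) = (108 + U)*(-11 + U) = (-11 + U)*(108 + U))
253*(-57) + H(0 - 2*1) = 253*(-57) + (-1188 + (0 - 2*1)² + 97*(0 - 2*1)) = -14421 + (-1188 + (0 - 2)² + 97*(0 - 2)) = -14421 + (-1188 + (-2)² + 97*(-2)) = -14421 + (-1188 + 4 - 194) = -14421 - 1378 = -15799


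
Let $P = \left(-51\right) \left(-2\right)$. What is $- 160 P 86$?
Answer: $-1403520$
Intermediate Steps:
$P = 102$
$- 160 P 86 = \left(-160\right) 102 \cdot 86 = \left(-16320\right) 86 = -1403520$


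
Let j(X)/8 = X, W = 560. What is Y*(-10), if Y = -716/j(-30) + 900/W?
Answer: -964/21 ≈ -45.905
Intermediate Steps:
j(X) = 8*X
Y = 482/105 (Y = -716/(8*(-30)) + 900/560 = -716/(-240) + 900*(1/560) = -716*(-1/240) + 45/28 = 179/60 + 45/28 = 482/105 ≈ 4.5905)
Y*(-10) = (482/105)*(-10) = -964/21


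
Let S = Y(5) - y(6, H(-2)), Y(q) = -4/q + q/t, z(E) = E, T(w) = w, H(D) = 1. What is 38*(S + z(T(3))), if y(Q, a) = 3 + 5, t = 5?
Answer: -912/5 ≈ -182.40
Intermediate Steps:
y(Q, a) = 8
Y(q) = -4/q + q/5
S = -39/5 (S = (-4/5 + (1/5)*5) - 1*8 = (-4*1/5 + 1) - 8 = (-4/5 + 1) - 8 = 1/5 - 8 = -39/5 ≈ -7.8000)
38*(S + z(T(3))) = 38*(-39/5 + 3) = 38*(-24/5) = -912/5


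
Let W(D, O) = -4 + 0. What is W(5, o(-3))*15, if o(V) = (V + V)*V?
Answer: -60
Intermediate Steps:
o(V) = 2*V**2 (o(V) = (2*V)*V = 2*V**2)
W(D, O) = -4
W(5, o(-3))*15 = -4*15 = -60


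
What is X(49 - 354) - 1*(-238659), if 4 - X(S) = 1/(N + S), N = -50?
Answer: 84725366/355 ≈ 2.3866e+5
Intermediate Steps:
X(S) = 4 - 1/(-50 + S)
X(49 - 354) - 1*(-238659) = (-201 + 4*(49 - 354))/(-50 + (49 - 354)) - 1*(-238659) = (-201 + 4*(-305))/(-50 - 305) + 238659 = (-201 - 1220)/(-355) + 238659 = -1/355*(-1421) + 238659 = 1421/355 + 238659 = 84725366/355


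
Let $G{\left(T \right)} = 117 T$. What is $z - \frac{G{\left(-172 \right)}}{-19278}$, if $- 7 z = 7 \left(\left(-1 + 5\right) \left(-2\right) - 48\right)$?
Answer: $\frac{58858}{1071} \approx 54.956$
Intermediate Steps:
$z = 56$ ($z = - \frac{7 \left(\left(-1 + 5\right) \left(-2\right) - 48\right)}{7} = - \frac{7 \left(4 \left(-2\right) - 48\right)}{7} = - \frac{7 \left(-8 - 48\right)}{7} = - \frac{7 \left(-56\right)}{7} = \left(- \frac{1}{7}\right) \left(-392\right) = 56$)
$z - \frac{G{\left(-172 \right)}}{-19278} = 56 - \frac{117 \left(-172\right)}{-19278} = 56 - \left(-20124\right) \left(- \frac{1}{19278}\right) = 56 - \frac{1118}{1071} = \frac{58858}{1071}$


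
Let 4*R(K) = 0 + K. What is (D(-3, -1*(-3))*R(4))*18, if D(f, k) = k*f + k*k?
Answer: 0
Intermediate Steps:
R(K) = K/4 (R(K) = (0 + K)/4 = K/4)
D(f, k) = k² + f*k (D(f, k) = f*k + k² = k² + f*k)
(D(-3, -1*(-3))*R(4))*18 = (((-1*(-3))*(-3 - 1*(-3)))*((¼)*4))*18 = ((3*(-3 + 3))*1)*18 = ((3*0)*1)*18 = (0*1)*18 = 0*18 = 0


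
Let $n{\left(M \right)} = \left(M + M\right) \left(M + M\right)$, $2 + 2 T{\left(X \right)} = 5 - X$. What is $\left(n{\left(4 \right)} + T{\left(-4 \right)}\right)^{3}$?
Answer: $\frac{2460375}{8} \approx 3.0755 \cdot 10^{5}$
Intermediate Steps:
$T{\left(X \right)} = \frac{3}{2} - \frac{X}{2}$ ($T{\left(X \right)} = -1 + \frac{5 - X}{2} = -1 - \left(- \frac{5}{2} + \frac{X}{2}\right) = \frac{3}{2} - \frac{X}{2}$)
$n{\left(M \right)} = 4 M^{2}$ ($n{\left(M \right)} = 2 M 2 M = 4 M^{2}$)
$\left(n{\left(4 \right)} + T{\left(-4 \right)}\right)^{3} = \left(4 \cdot 4^{2} + \left(\frac{3}{2} - -2\right)\right)^{3} = \left(4 \cdot 16 + \left(\frac{3}{2} + 2\right)\right)^{3} = \left(64 + \frac{7}{2}\right)^{3} = \left(\frac{135}{2}\right)^{3} = \frac{2460375}{8}$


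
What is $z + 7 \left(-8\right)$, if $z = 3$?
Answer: $-53$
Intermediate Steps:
$z + 7 \left(-8\right) = 3 + 7 \left(-8\right) = 3 - 56 = -53$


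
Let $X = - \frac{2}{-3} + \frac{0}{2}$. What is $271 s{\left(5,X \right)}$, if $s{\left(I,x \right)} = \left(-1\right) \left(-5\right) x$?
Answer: $\frac{2710}{3} \approx 903.33$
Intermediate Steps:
$X = \frac{2}{3}$ ($X = \left(-2\right) \left(- \frac{1}{3}\right) + 0 \cdot \frac{1}{2} = \frac{2}{3} + 0 = \frac{2}{3} \approx 0.66667$)
$s{\left(I,x \right)} = 5 x$
$271 s{\left(5,X \right)} = 271 \cdot 5 \cdot \frac{2}{3} = 271 \cdot \frac{10}{3} = \frac{2710}{3}$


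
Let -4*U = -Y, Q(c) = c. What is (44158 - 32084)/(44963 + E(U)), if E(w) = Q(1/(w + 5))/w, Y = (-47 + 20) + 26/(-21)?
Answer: 1238659586/4612716263 ≈ 0.26853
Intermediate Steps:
Y = -593/21 (Y = -27 + 26*(-1/21) = -27 - 26/21 = -593/21 ≈ -28.238)
U = -593/84 (U = -(-1)*(-593)/(4*21) = -¼*593/21 = -593/84 ≈ -7.0595)
E(w) = 1/(w*(5 + w)) (E(w) = 1/((w + 5)*w) = 1/((5 + w)*w) = 1/(w*(5 + w)))
(44158 - 32084)/(44963 + E(U)) = (44158 - 32084)/(44963 + 1/((-593/84)*(5 - 593/84))) = 12074/(44963 - 84/(593*(-173/84))) = 12074/(44963 - 84/593*(-84/173)) = 12074/(44963 + 7056/102589) = 12074/(4612716263/102589) = 12074*(102589/4612716263) = 1238659586/4612716263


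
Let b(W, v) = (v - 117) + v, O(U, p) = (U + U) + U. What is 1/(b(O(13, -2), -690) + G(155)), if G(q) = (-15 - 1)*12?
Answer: -1/1689 ≈ -0.00059207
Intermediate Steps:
O(U, p) = 3*U (O(U, p) = 2*U + U = 3*U)
b(W, v) = -117 + 2*v (b(W, v) = (-117 + v) + v = -117 + 2*v)
G(q) = -192 (G(q) = -16*12 = -192)
1/(b(O(13, -2), -690) + G(155)) = 1/((-117 + 2*(-690)) - 192) = 1/((-117 - 1380) - 192) = 1/(-1497 - 192) = 1/(-1689) = -1/1689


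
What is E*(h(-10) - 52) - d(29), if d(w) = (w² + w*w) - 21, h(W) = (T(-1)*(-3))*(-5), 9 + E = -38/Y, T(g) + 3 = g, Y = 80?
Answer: -2999/5 ≈ -599.80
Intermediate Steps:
T(g) = -3 + g
E = -379/40 (E = -9 - 38/80 = -9 - 38*1/80 = -9 - 19/40 = -379/40 ≈ -9.4750)
h(W) = -60 (h(W) = ((-3 - 1)*(-3))*(-5) = -4*(-3)*(-5) = 12*(-5) = -60)
d(w) = -21 + 2*w² (d(w) = (w² + w²) - 21 = 2*w² - 21 = -21 + 2*w²)
E*(h(-10) - 52) - d(29) = -379*(-60 - 52)/40 - (-21 + 2*29²) = -379/40*(-112) - (-21 + 2*841) = 5306/5 - (-21 + 1682) = 5306/5 - 1*1661 = 5306/5 - 1661 = -2999/5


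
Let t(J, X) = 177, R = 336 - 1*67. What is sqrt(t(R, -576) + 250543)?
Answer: 4*sqrt(15670) ≈ 500.72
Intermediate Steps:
R = 269 (R = 336 - 67 = 269)
sqrt(t(R, -576) + 250543) = sqrt(177 + 250543) = sqrt(250720) = 4*sqrt(15670)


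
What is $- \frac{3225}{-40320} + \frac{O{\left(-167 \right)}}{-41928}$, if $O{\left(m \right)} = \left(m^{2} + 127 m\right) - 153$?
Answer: $- \frac{118473}{1565312} \approx -0.075686$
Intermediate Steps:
$O{\left(m \right)} = -153 + m^{2} + 127 m$
$- \frac{3225}{-40320} + \frac{O{\left(-167 \right)}}{-41928} = - \frac{3225}{-40320} + \frac{-153 + \left(-167\right)^{2} + 127 \left(-167\right)}{-41928} = \left(-3225\right) \left(- \frac{1}{40320}\right) + \left(-153 + 27889 - 21209\right) \left(- \frac{1}{41928}\right) = \frac{215}{2688} + 6527 \left(- \frac{1}{41928}\right) = \frac{215}{2688} - \frac{6527}{41928} = - \frac{118473}{1565312}$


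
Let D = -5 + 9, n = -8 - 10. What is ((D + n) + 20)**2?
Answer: 36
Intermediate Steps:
n = -18
D = 4
((D + n) + 20)**2 = ((4 - 18) + 20)**2 = (-14 + 20)**2 = 6**2 = 36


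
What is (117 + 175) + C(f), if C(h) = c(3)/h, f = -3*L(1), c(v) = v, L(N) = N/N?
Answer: 291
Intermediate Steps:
L(N) = 1
f = -3 (f = -3*1 = -3)
C(h) = 3/h
(117 + 175) + C(f) = (117 + 175) + 3/(-3) = 292 + 3*(-⅓) = 292 - 1 = 291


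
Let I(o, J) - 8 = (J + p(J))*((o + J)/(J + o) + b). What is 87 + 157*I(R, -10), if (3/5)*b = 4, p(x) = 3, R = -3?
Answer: -21248/3 ≈ -7082.7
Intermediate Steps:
b = 20/3 (b = (5/3)*4 = 20/3 ≈ 6.6667)
I(o, J) = 31 + 23*J/3 (I(o, J) = 8 + (J + 3)*((o + J)/(J + o) + 20/3) = 8 + (3 + J)*((J + o)/(J + o) + 20/3) = 8 + (3 + J)*(1 + 20/3) = 8 + (3 + J)*(23/3) = 8 + (23 + 23*J/3) = 31 + 23*J/3)
87 + 157*I(R, -10) = 87 + 157*(31 + (23/3)*(-10)) = 87 + 157*(31 - 230/3) = 87 + 157*(-137/3) = 87 - 21509/3 = -21248/3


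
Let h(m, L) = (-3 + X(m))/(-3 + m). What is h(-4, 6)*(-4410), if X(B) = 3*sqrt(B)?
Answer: -1890 + 3780*I ≈ -1890.0 + 3780.0*I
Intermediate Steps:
h(m, L) = (-3 + 3*sqrt(m))/(-3 + m)
h(-4, 6)*(-4410) = (3*(-1 + sqrt(-4))/(-3 - 4))*(-4410) = (3*(-1 + 2*I)/(-7))*(-4410) = (3*(-1/7)*(-1 + 2*I))*(-4410) = (3/7 - 6*I/7)*(-4410) = -1890 + 3780*I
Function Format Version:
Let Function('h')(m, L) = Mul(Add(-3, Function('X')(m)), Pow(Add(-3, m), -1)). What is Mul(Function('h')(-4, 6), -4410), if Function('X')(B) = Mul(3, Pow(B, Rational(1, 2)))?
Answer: Add(-1890, Mul(3780, I)) ≈ Add(-1890.0, Mul(3780.0, I))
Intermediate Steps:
Function('h')(m, L) = Mul(Pow(Add(-3, m), -1), Add(-3, Mul(3, Pow(m, Rational(1, 2))))) (Function('h')(m, L) = Mul(Add(-3, Mul(3, Pow(m, Rational(1, 2)))), Pow(Add(-3, m), -1)) = Mul(Pow(Add(-3, m), -1), Add(-3, Mul(3, Pow(m, Rational(1, 2))))))
Mul(Function('h')(-4, 6), -4410) = Mul(Mul(3, Pow(Add(-3, -4), -1), Add(-1, Pow(-4, Rational(1, 2)))), -4410) = Mul(Mul(3, Pow(-7, -1), Add(-1, Mul(2, I))), -4410) = Mul(Mul(3, Rational(-1, 7), Add(-1, Mul(2, I))), -4410) = Mul(Add(Rational(3, 7), Mul(Rational(-6, 7), I)), -4410) = Add(-1890, Mul(3780, I))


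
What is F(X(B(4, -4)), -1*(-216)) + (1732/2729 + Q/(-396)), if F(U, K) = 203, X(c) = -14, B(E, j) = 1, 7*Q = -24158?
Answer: 803190125/3782394 ≈ 212.35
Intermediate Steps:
Q = -24158/7 (Q = (⅐)*(-24158) = -24158/7 ≈ -3451.1)
F(X(B(4, -4)), -1*(-216)) + (1732/2729 + Q/(-396)) = 203 + (1732/2729 - 24158/7/(-396)) = 203 + (1732*(1/2729) - 24158/7*(-1/396)) = 203 + (1732/2729 + 12079/1386) = 203 + 35364143/3782394 = 803190125/3782394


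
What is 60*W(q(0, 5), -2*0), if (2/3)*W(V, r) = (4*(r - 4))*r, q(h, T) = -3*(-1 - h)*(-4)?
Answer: 0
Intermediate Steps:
q(h, T) = -12 - 12*h (q(h, T) = (3 + 3*h)*(-4) = -12 - 12*h)
W(V, r) = 3*r*(-16 + 4*r)/2 (W(V, r) = 3*((4*(r - 4))*r)/2 = 3*((4*(-4 + r))*r)/2 = 3*((-16 + 4*r)*r)/2 = 3*(r*(-16 + 4*r))/2 = 3*r*(-16 + 4*r)/2)
60*W(q(0, 5), -2*0) = 60*(6*(-2*0)*(-4 - 2*0)) = 60*(6*0*(-4 + 0)) = 60*(6*0*(-4)) = 60*0 = 0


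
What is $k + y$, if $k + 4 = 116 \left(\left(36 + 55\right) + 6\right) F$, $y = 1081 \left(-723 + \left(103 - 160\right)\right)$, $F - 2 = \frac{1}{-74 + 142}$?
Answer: $- \frac{13948747}{17} \approx -8.2051 \cdot 10^{5}$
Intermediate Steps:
$F = \frac{137}{68}$ ($F = 2 + \frac{1}{-74 + 142} = 2 + \frac{1}{68} = \frac{137}{68} \approx 2.0147$)
$y = -843180$ ($y = 1081 \left(-723 + \left(103 - 160\right)\right) = 1081 \left(-723 - 57\right) = 1081 \left(-780\right) = -843180$)
$k = \frac{385313}{17}$ ($k = -4 + 116 \left(\left(36 + 55\right) + 6\right) \frac{137}{68} = -4 + 116 \left(91 + 6\right) \frac{137}{68} = -4 + 116 \cdot 97 \cdot \frac{137}{68} = -4 + 11252 \cdot \frac{137}{68} = -4 + \frac{385381}{17} = \frac{385313}{17} \approx 22665.0$)
$k + y = \frac{385313}{17} - 843180 = - \frac{13948747}{17}$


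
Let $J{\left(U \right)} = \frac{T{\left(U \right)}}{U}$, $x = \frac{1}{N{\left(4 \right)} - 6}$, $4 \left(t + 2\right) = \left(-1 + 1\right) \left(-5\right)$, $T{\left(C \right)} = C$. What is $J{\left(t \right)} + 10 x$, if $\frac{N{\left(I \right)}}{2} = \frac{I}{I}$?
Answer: $- \frac{3}{2} \approx -1.5$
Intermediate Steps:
$N{\left(I \right)} = 2$ ($N{\left(I \right)} = 2 \frac{I}{I} = 2 \cdot 1 = 2$)
$t = -2$ ($t = -2 + \frac{\left(-1 + 1\right) \left(-5\right)}{4} = -2 + \frac{0 \left(-5\right)}{4} = -2 + \frac{1}{4} \cdot 0 = -2 + 0 = -2$)
$x = - \frac{1}{4}$ ($x = \frac{1}{2 - 6} = \frac{1}{-4} = - \frac{1}{4} \approx -0.25$)
$J{\left(U \right)} = 1$ ($J{\left(U \right)} = \frac{U}{U} = 1$)
$J{\left(t \right)} + 10 x = 1 + 10 \left(- \frac{1}{4}\right) = 1 - \frac{5}{2} = - \frac{3}{2}$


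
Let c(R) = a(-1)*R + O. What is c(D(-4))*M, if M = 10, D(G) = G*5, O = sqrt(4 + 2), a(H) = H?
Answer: 200 + 10*sqrt(6) ≈ 224.49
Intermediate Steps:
O = sqrt(6) ≈ 2.4495
D(G) = 5*G
c(R) = sqrt(6) - R (c(R) = -R + sqrt(6) = sqrt(6) - R)
c(D(-4))*M = (sqrt(6) - 5*(-4))*10 = (sqrt(6) - 1*(-20))*10 = (sqrt(6) + 20)*10 = (20 + sqrt(6))*10 = 200 + 10*sqrt(6)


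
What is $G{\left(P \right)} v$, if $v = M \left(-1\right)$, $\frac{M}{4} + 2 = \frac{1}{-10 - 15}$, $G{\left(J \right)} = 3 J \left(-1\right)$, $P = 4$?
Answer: $- \frac{2448}{25} \approx -97.92$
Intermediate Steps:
$G{\left(J \right)} = - 3 J$ ($G{\left(J \right)} = 3 \left(- J\right) = - 3 J$)
$M = - \frac{204}{25}$ ($M = -8 + \frac{4}{-10 - 15} = -8 + \frac{4}{-25} = -8 + 4 \left(- \frac{1}{25}\right) = -8 - \frac{4}{25} = - \frac{204}{25} \approx -8.16$)
$v = \frac{204}{25}$ ($v = \left(- \frac{204}{25}\right) \left(-1\right) = \frac{204}{25} \approx 8.16$)
$G{\left(P \right)} v = \left(-3\right) 4 \cdot \frac{204}{25} = \left(-12\right) \frac{204}{25} = - \frac{2448}{25}$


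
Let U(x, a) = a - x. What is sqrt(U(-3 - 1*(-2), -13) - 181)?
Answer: I*sqrt(193) ≈ 13.892*I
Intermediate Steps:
sqrt(U(-3 - 1*(-2), -13) - 181) = sqrt((-13 - (-3 - 1*(-2))) - 181) = sqrt((-13 - (-3 + 2)) - 181) = sqrt((-13 - 1*(-1)) - 181) = sqrt((-13 + 1) - 181) = sqrt(-12 - 181) = sqrt(-193) = I*sqrt(193)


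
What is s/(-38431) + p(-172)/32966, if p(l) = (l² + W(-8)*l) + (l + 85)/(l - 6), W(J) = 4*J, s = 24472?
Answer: 96430033225/225511109588 ≈ 0.42761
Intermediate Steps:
p(l) = l² - 32*l + (85 + l)/(-6 + l) (p(l) = (l² + (4*(-8))*l) + (l + 85)/(l - 6) = (l² - 32*l) + (85 + l)/(-6 + l) = l² - 32*l + (85 + l)/(-6 + l))
s/(-38431) + p(-172)/32966 = 24472/(-38431) + ((85 + (-172)³ - 38*(-172)² + 193*(-172))/(-6 - 172))/32966 = 24472*(-1/38431) + ((85 - 5088448 - 38*29584 - 33196)/(-178))*(1/32966) = -24472/38431 - (85 - 5088448 - 1124192 - 33196)/178*(1/32966) = -24472/38431 - 1/178*(-6245751)*(1/32966) = -24472/38431 + (6245751/178)*(1/32966) = -24472/38431 + 6245751/5867948 = 96430033225/225511109588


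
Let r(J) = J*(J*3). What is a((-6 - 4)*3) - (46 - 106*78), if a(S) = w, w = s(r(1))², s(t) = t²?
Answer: 8303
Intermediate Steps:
r(J) = 3*J² (r(J) = J*(3*J) = 3*J²)
w = 81 (w = ((3*1²)²)² = ((3*1)²)² = (3²)² = 9² = 81)
a(S) = 81
a((-6 - 4)*3) - (46 - 106*78) = 81 - (46 - 106*78) = 81 - (46 - 8268) = 81 - 1*(-8222) = 81 + 8222 = 8303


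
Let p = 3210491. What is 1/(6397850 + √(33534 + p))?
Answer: 255914/1637299255139 - 17*√449/8186496275695 ≈ 1.5626e-7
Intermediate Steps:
1/(6397850 + √(33534 + p)) = 1/(6397850 + √(33534 + 3210491)) = 1/(6397850 + √3244025) = 1/(6397850 + 85*√449)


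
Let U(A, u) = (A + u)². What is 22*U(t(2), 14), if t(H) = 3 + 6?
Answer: 11638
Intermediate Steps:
t(H) = 9
22*U(t(2), 14) = 22*(9 + 14)² = 22*23² = 22*529 = 11638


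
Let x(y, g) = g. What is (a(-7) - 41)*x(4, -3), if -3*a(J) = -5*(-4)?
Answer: 143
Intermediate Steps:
a(J) = -20/3 (a(J) = -(-5)*(-4)/3 = -⅓*20 = -20/3)
(a(-7) - 41)*x(4, -3) = (-20/3 - 41)*(-3) = -143/3*(-3) = 143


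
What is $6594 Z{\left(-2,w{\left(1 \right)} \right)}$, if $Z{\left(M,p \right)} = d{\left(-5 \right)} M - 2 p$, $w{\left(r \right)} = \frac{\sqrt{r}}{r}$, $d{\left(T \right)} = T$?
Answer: $52752$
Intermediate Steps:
$w{\left(r \right)} = \frac{1}{\sqrt{r}}$
$Z{\left(M,p \right)} = - 5 M - 2 p$
$6594 Z{\left(-2,w{\left(1 \right)} \right)} = 6594 \left(\left(-5\right) \left(-2\right) - 2 \frac{1}{\sqrt{1}}\right) = 6594 \left(10 - 2\right) = 6594 \cdot 8 = 52752$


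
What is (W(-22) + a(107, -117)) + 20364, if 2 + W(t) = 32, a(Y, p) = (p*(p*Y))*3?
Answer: 4414563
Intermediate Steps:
a(Y, p) = 3*Y*p² (a(Y, p) = (p*(Y*p))*3 = (Y*p²)*3 = 3*Y*p²)
W(t) = 30 (W(t) = -2 + 32 = 30)
(W(-22) + a(107, -117)) + 20364 = (30 + 3*107*(-117)²) + 20364 = (30 + 3*107*13689) + 20364 = (30 + 4394169) + 20364 = 4394199 + 20364 = 4414563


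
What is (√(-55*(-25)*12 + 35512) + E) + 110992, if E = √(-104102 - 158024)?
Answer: 110992 + 2*√13003 + I*√262126 ≈ 1.1122e+5 + 511.98*I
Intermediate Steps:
E = I*√262126 (E = √(-262126) = I*√262126 ≈ 511.98*I)
(√(-55*(-25)*12 + 35512) + E) + 110992 = (√(-55*(-25)*12 + 35512) + I*√262126) + 110992 = (√(1375*12 + 35512) + I*√262126) + 110992 = (√(16500 + 35512) + I*√262126) + 110992 = (√52012 + I*√262126) + 110992 = (2*√13003 + I*√262126) + 110992 = 110992 + 2*√13003 + I*√262126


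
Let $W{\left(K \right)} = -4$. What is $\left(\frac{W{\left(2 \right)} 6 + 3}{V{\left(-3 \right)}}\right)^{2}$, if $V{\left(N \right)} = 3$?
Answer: $49$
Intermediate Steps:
$\left(\frac{W{\left(2 \right)} 6 + 3}{V{\left(-3 \right)}}\right)^{2} = \left(\frac{\left(-4\right) 6 + 3}{3}\right)^{2} = \left(\left(-24 + 3\right) \frac{1}{3}\right)^{2} = \left(\left(-21\right) \frac{1}{3}\right)^{2} = \left(-7\right)^{2} = 49$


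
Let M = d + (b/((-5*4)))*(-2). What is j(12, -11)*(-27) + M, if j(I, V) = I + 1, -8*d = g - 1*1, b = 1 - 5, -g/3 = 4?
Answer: -13991/40 ≈ -349.77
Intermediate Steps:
g = -12 (g = -3*4 = -12)
b = -4
d = 13/8 (d = -(-12 - 1*1)/8 = -(-12 - 1)/8 = -1/8*(-13) = 13/8 ≈ 1.6250)
j(I, V) = 1 + I
M = 49/40 (M = 13/8 - 4/((-5*4))*(-2) = 13/8 - 4/(-20)*(-2) = 13/8 - 4*(-1/20)*(-2) = 13/8 + (1/5)*(-2) = 13/8 - 2/5 = 49/40 ≈ 1.2250)
j(12, -11)*(-27) + M = (1 + 12)*(-27) + 49/40 = 13*(-27) + 49/40 = -351 + 49/40 = -13991/40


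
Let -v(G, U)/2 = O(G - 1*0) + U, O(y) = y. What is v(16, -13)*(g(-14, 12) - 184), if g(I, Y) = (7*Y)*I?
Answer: 8160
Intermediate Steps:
g(I, Y) = 7*I*Y
v(G, U) = -2*G - 2*U (v(G, U) = -2*((G - 1*0) + U) = -2*((G + 0) + U) = -2*(G + U) = -2*G - 2*U)
v(16, -13)*(g(-14, 12) - 184) = (-2*16 - 2*(-13))*(7*(-14)*12 - 184) = (-32 + 26)*(-1176 - 184) = -6*(-1360) = 8160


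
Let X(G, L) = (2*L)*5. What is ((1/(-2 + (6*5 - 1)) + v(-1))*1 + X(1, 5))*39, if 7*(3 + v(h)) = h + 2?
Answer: 115921/63 ≈ 1840.0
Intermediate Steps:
v(h) = -19/7 + h/7 (v(h) = -3 + (h + 2)/7 = -3 + (2 + h)/7 = -3 + (2/7 + h/7) = -19/7 + h/7)
X(G, L) = 10*L
((1/(-2 + (6*5 - 1)) + v(-1))*1 + X(1, 5))*39 = ((1/(-2 + (6*5 - 1)) + (-19/7 + (⅐)*(-1)))*1 + 10*5)*39 = ((1/(-2 + (30 - 1)) + (-19/7 - ⅐))*1 + 50)*39 = ((1/(-2 + 29) - 20/7)*1 + 50)*39 = ((1/27 - 20/7)*1 + 50)*39 = (-533/189*1 + 50)*39 = (-533/189 + 50)*39 = (8917/189)*39 = 115921/63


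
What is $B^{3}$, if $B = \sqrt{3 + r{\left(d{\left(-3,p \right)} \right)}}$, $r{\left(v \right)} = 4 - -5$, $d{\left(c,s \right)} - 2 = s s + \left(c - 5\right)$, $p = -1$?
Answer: $24 \sqrt{3} \approx 41.569$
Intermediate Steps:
$d{\left(c,s \right)} = -3 + c + s^{2}$ ($d{\left(c,s \right)} = 2 + \left(s s + \left(c - 5\right)\right) = 2 + \left(s^{2} + \left(-5 + c\right)\right) = 2 + \left(-5 + c + s^{2}\right) = -3 + c + s^{2}$)
$r{\left(v \right)} = 9$ ($r{\left(v \right)} = 4 + 5 = 9$)
$B = 2 \sqrt{3}$ ($B = \sqrt{3 + 9} = \sqrt{12} = 2 \sqrt{3} \approx 3.4641$)
$B^{3} = \left(2 \sqrt{3}\right)^{3} = 24 \sqrt{3}$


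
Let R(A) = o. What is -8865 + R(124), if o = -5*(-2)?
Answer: -8855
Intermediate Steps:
o = 10
R(A) = 10
-8865 + R(124) = -8865 + 10 = -8855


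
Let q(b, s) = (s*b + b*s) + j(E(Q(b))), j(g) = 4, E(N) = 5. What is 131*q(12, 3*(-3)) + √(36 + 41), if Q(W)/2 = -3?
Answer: -27772 + √77 ≈ -27763.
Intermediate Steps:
Q(W) = -6 (Q(W) = 2*(-3) = -6)
q(b, s) = 4 + 2*b*s (q(b, s) = (s*b + b*s) + 4 = (b*s + b*s) + 4 = 2*b*s + 4 = 4 + 2*b*s)
131*q(12, 3*(-3)) + √(36 + 41) = 131*(4 + 2*12*(3*(-3))) + √(36 + 41) = 131*(4 + 2*12*(-9)) + √77 = 131*(4 - 216) + √77 = 131*(-212) + √77 = -27772 + √77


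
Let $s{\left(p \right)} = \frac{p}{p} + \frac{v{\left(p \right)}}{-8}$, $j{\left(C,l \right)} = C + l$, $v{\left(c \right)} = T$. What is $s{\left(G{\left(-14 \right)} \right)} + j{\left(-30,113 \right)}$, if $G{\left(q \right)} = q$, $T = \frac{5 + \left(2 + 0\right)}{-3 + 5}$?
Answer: $\frac{1337}{16} \approx 83.563$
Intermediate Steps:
$T = \frac{7}{2}$ ($T = \frac{5 + 2}{2} = 7 \cdot \frac{1}{2} = \frac{7}{2} \approx 3.5$)
$v{\left(c \right)} = \frac{7}{2}$
$s{\left(p \right)} = \frac{9}{16}$ ($s{\left(p \right)} = \frac{p}{p} + \frac{7}{2 \left(-8\right)} = 1 + \frac{7}{2} \left(- \frac{1}{8}\right) = 1 - \frac{7}{16} = \frac{9}{16}$)
$s{\left(G{\left(-14 \right)} \right)} + j{\left(-30,113 \right)} = \frac{9}{16} + \left(-30 + 113\right) = \frac{9}{16} + 83 = \frac{1337}{16}$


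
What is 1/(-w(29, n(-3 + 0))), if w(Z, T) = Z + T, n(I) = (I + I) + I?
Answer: -1/20 ≈ -0.050000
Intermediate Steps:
n(I) = 3*I (n(I) = 2*I + I = 3*I)
w(Z, T) = T + Z
1/(-w(29, n(-3 + 0))) = 1/(-(3*(-3 + 0) + 29)) = 1/(-(3*(-3) + 29)) = 1/(-(-9 + 29)) = 1/(-1*20) = 1/(-20) = -1/20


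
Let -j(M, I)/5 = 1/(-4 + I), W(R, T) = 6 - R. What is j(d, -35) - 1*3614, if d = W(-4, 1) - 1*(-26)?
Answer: -140941/39 ≈ -3613.9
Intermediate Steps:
d = 36 (d = (6 - 1*(-4)) - 1*(-26) = (6 + 4) + 26 = 10 + 26 = 36)
j(M, I) = -5/(-4 + I)
j(d, -35) - 1*3614 = -5/(-4 - 35) - 1*3614 = -5/(-39) - 3614 = -5*(-1/39) - 3614 = 5/39 - 3614 = -140941/39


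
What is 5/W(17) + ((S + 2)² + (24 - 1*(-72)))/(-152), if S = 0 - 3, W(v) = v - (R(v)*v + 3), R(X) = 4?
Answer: -2999/4104 ≈ -0.73075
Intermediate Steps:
W(v) = -3 - 3*v (W(v) = v - (4*v + 3) = v - (3 + 4*v) = v + (-3 - 4*v) = -3 - 3*v)
S = -3
5/W(17) + ((S + 2)² + (24 - 1*(-72)))/(-152) = 5/(-3 - 3*17) + ((-3 + 2)² + (24 - 1*(-72)))/(-152) = 5/(-3 - 51) + ((-1)² + (24 + 72))*(-1/152) = 5/(-54) + (1 + 96)*(-1/152) = 5*(-1/54) + 97*(-1/152) = -5/54 - 97/152 = -2999/4104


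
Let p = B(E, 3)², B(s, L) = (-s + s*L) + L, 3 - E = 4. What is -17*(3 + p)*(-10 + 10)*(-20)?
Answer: 0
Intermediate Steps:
E = -1 (E = 3 - 1*4 = 3 - 4 = -1)
B(s, L) = L - s + L*s (B(s, L) = (-s + L*s) + L = L - s + L*s)
p = 1 (p = (3 - 1*(-1) + 3*(-1))² = (3 + 1 - 3)² = 1² = 1)
-17*(3 + p)*(-10 + 10)*(-20) = -17*(3 + 1)*(-10 + 10)*(-20) = -68*0*(-20) = -17*0*(-20) = 0*(-20) = 0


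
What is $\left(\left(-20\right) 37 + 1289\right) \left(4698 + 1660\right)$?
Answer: $3490542$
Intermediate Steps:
$\left(\left(-20\right) 37 + 1289\right) \left(4698 + 1660\right) = \left(-740 + 1289\right) 6358 = 549 \cdot 6358 = 3490542$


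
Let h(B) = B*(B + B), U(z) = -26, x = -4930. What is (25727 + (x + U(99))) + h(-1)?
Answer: 20773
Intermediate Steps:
h(B) = 2*B**2 (h(B) = B*(2*B) = 2*B**2)
(25727 + (x + U(99))) + h(-1) = (25727 + (-4930 - 26)) + 2*(-1)**2 = (25727 - 4956) + 2*1 = 20771 + 2 = 20773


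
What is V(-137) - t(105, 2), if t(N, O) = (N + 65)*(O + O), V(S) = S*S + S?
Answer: 17952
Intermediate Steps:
V(S) = S + S**2 (V(S) = S**2 + S = S + S**2)
t(N, O) = 2*O*(65 + N) (t(N, O) = (65 + N)*(2*O) = 2*O*(65 + N))
V(-137) - t(105, 2) = -137*(1 - 137) - 2*2*(65 + 105) = -137*(-136) - 2*2*170 = 18632 - 1*680 = 18632 - 680 = 17952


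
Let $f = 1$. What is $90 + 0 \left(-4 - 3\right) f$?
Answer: $90$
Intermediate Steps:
$90 + 0 \left(-4 - 3\right) f = 90 + 0 \left(-4 - 3\right) 1 = 90 + 0 \left(\left(-7\right) 1\right) = 90 + 0 \left(-7\right) = 90 + 0 = 90$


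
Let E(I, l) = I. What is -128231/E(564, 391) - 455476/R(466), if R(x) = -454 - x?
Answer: 17364493/64860 ≈ 267.72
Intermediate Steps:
-128231/E(564, 391) - 455476/R(466) = -128231/564 - 455476/(-454 - 1*466) = -128231*1/564 - 455476/(-454 - 466) = -128231/564 - 455476/(-920) = -128231/564 - 455476*(-1/920) = -128231/564 + 113869/230 = 17364493/64860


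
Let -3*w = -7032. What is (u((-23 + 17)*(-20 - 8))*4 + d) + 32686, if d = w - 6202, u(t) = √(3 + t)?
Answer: 28828 + 12*√19 ≈ 28880.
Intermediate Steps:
w = 2344 (w = -⅓*(-7032) = 2344)
d = -3858 (d = 2344 - 6202 = -3858)
(u((-23 + 17)*(-20 - 8))*4 + d) + 32686 = (√(3 + (-23 + 17)*(-20 - 8))*4 - 3858) + 32686 = (√(3 - 6*(-28))*4 - 3858) + 32686 = (√(3 + 168)*4 - 3858) + 32686 = (√171*4 - 3858) + 32686 = ((3*√19)*4 - 3858) + 32686 = (12*√19 - 3858) + 32686 = (-3858 + 12*√19) + 32686 = 28828 + 12*√19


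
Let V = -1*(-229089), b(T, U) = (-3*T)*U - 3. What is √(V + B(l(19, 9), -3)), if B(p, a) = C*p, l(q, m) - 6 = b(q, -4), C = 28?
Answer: 3*√26173 ≈ 485.34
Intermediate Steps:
b(T, U) = -3 - 3*T*U (b(T, U) = -3*T*U - 3 = -3 - 3*T*U)
l(q, m) = 3 + 12*q (l(q, m) = 6 + (-3 - 3*q*(-4)) = 6 + (-3 + 12*q) = 3 + 12*q)
B(p, a) = 28*p
V = 229089
√(V + B(l(19, 9), -3)) = √(229089 + 28*(3 + 12*19)) = √(229089 + 28*(3 + 228)) = √(229089 + 28*231) = √(229089 + 6468) = √235557 = 3*√26173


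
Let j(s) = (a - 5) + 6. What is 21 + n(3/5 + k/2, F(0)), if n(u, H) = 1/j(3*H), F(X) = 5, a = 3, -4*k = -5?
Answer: 85/4 ≈ 21.250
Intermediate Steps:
k = 5/4 (k = -¼*(-5) = 5/4 ≈ 1.2500)
j(s) = 4 (j(s) = (3 - 5) + 6 = -2 + 6 = 4)
n(u, H) = ¼ (n(u, H) = 1/4 = ¼)
21 + n(3/5 + k/2, F(0)) = 21 + ¼ = 85/4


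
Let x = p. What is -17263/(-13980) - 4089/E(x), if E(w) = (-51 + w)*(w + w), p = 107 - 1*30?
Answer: 747302/3498495 ≈ 0.21361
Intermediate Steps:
p = 77 (p = 107 - 30 = 77)
x = 77
E(w) = 2*w*(-51 + w) (E(w) = (-51 + w)*(2*w) = 2*w*(-51 + w))
-17263/(-13980) - 4089/E(x) = -17263/(-13980) - 4089*1/(154*(-51 + 77)) = -17263*(-1/13980) - 4089/(2*77*26) = 17263/13980 - 4089/4004 = 747302/3498495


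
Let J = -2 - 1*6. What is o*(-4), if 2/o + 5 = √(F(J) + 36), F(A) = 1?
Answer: -10/3 - 2*√37/3 ≈ -7.3885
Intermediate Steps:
J = -8 (J = -2 - 6 = -8)
o = 2/(-5 + √37) (o = 2/(-5 + √(1 + 36)) = 2/(-5 + √37) ≈ 1.8471)
o*(-4) = (⅚ + √37/6)*(-4) = -10/3 - 2*√37/3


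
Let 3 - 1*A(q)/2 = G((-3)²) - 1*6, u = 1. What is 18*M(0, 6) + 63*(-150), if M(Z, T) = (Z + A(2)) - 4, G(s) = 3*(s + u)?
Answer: -10278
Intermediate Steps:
G(s) = 3 + 3*s (G(s) = 3*(s + 1) = 3*(1 + s) = 3 + 3*s)
A(q) = -42 (A(q) = 6 - 2*((3 + 3*(-3)²) - 1*6) = 6 - 2*((3 + 3*9) - 6) = 6 - 2*((3 + 27) - 6) = 6 - 2*(30 - 6) = 6 - 2*24 = 6 - 48 = -42)
M(Z, T) = -46 + Z (M(Z, T) = (Z - 42) - 4 = (-42 + Z) - 4 = -46 + Z)
18*M(0, 6) + 63*(-150) = 18*(-46 + 0) + 63*(-150) = 18*(-46) - 9450 = -828 - 9450 = -10278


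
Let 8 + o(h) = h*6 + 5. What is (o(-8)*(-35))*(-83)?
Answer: -148155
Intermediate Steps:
o(h) = -3 + 6*h (o(h) = -8 + (h*6 + 5) = -8 + (6*h + 5) = -8 + (5 + 6*h) = -3 + 6*h)
(o(-8)*(-35))*(-83) = ((-3 + 6*(-8))*(-35))*(-83) = ((-3 - 48)*(-35))*(-83) = -51*(-35)*(-83) = 1785*(-83) = -148155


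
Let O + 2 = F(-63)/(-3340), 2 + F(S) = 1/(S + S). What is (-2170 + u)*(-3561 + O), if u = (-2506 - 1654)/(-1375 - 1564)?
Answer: 318557219651483/41228292 ≈ 7.7267e+6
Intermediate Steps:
F(S) = -2 + 1/(2*S) (F(S) = -2 + 1/(S + S) = -2 + 1/(2*S))
O = -841427/420840 (O = -2 + (-2 + (½)/(-63))/(-3340) = -2 + (-2 + (½)*(-1/63))*(-1/3340) = -2 + (-2 - 1/126)*(-1/3340) = -2 - 253/126*(-1/3340) = -2 + 253/420840 = -841427/420840 ≈ -1.9994)
u = 4160/2939 (u = -4160/(-2939) = -4160*(-1/2939) = 4160/2939 ≈ 1.4154)
(-2170 + u)*(-3561 + O) = (-2170 + 4160/2939)*(-3561 - 841427/420840) = -6373470/2939*(-1499452667/420840) = 318557219651483/41228292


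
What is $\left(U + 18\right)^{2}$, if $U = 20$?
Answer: $1444$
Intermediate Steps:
$\left(U + 18\right)^{2} = \left(20 + 18\right)^{2} = 38^{2} = 1444$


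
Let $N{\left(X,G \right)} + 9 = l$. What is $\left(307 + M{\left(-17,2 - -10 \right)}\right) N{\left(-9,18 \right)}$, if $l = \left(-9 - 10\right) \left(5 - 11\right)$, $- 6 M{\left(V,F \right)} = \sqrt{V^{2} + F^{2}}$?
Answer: $32235 - \frac{35 \sqrt{433}}{2} \approx 31871.0$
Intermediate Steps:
$M{\left(V,F \right)} = - \frac{\sqrt{F^{2} + V^{2}}}{6}$ ($M{\left(V,F \right)} = - \frac{\sqrt{V^{2} + F^{2}}}{6} = - \frac{\sqrt{F^{2} + V^{2}}}{6}$)
$l = 114$ ($l = \left(-19\right) \left(-6\right) = 114$)
$N{\left(X,G \right)} = 105$ ($N{\left(X,G \right)} = -9 + 114 = 105$)
$\left(307 + M{\left(-17,2 - -10 \right)}\right) N{\left(-9,18 \right)} = \left(307 - \frac{\sqrt{\left(2 - -10\right)^{2} + \left(-17\right)^{2}}}{6}\right) 105 = \left(307 - \frac{\sqrt{\left(2 + 10\right)^{2} + 289}}{6}\right) 105 = \left(307 - \frac{\sqrt{12^{2} + 289}}{6}\right) 105 = \left(307 - \frac{\sqrt{144 + 289}}{6}\right) 105 = \left(307 - \frac{\sqrt{433}}{6}\right) 105 = 32235 - \frac{35 \sqrt{433}}{2}$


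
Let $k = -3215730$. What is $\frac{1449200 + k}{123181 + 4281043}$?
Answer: $- \frac{883265}{2202112} \approx -0.4011$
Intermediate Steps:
$\frac{1449200 + k}{123181 + 4281043} = \frac{1449200 - 3215730}{123181 + 4281043} = - \frac{1766530}{4404224} = \left(-1766530\right) \frac{1}{4404224} = - \frac{883265}{2202112}$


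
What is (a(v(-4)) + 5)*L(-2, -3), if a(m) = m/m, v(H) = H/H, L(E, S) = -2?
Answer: -12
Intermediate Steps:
v(H) = 1
a(m) = 1
(a(v(-4)) + 5)*L(-2, -3) = (1 + 5)*(-2) = 6*(-2) = -12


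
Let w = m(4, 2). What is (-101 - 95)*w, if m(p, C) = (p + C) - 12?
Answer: 1176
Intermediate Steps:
m(p, C) = -12 + C + p (m(p, C) = (C + p) - 12 = -12 + C + p)
w = -6 (w = -12 + 2 + 4 = -6)
(-101 - 95)*w = (-101 - 95)*(-6) = -196*(-6) = 1176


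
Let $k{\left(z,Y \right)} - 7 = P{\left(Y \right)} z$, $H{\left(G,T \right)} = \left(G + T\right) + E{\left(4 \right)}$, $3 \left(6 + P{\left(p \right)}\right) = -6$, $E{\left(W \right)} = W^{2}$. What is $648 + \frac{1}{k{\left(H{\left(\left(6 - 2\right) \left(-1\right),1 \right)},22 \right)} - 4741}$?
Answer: $\frac{3135023}{4838} \approx 648.0$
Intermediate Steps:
$P{\left(p \right)} = -8$ ($P{\left(p \right)} = -6 + \frac{1}{3} \left(-6\right) = -6 - 2 = -8$)
$H{\left(G,T \right)} = 16 + G + T$ ($H{\left(G,T \right)} = \left(G + T\right) + 4^{2} = \left(G + T\right) + 16 = 16 + G + T$)
$k{\left(z,Y \right)} = 7 - 8 z$
$648 + \frac{1}{k{\left(H{\left(\left(6 - 2\right) \left(-1\right),1 \right)},22 \right)} - 4741} = 648 + \frac{1}{\left(7 - 8 \left(16 + \left(6 - 2\right) \left(-1\right) + 1\right)\right) - 4741} = 648 + \frac{1}{\left(7 - 8 \left(16 + 4 \left(-1\right) + 1\right)\right) - 4741} = 648 + \frac{1}{\left(7 - 8 \left(16 - 4 + 1\right)\right) - 4741} = 648 + \frac{1}{\left(7 - 104\right) - 4741} = 648 + \frac{1}{-97 - 4741} = 648 + \frac{1}{-4838} = 648 - \frac{1}{4838} = \frac{3135023}{4838}$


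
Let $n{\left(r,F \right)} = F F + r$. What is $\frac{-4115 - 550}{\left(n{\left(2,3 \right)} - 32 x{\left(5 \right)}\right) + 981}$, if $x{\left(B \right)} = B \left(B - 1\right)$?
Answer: $- \frac{4665}{352} \approx -13.253$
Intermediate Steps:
$n{\left(r,F \right)} = r + F^{2}$ ($n{\left(r,F \right)} = F^{2} + r = r + F^{2}$)
$x{\left(B \right)} = B \left(-1 + B\right)$
$\frac{-4115 - 550}{\left(n{\left(2,3 \right)} - 32 x{\left(5 \right)}\right) + 981} = \frac{-4115 - 550}{\left(\left(2 + 3^{2}\right) - 32 \cdot 5 \left(-1 + 5\right)\right) + 981} = - \frac{4665}{\left(\left(2 + 9\right) - 32 \cdot 5 \cdot 4\right) + 981} = - \frac{4665}{\left(11 - 640\right) + 981} = - \frac{4665}{-629 + 981} = - \frac{4665}{352}$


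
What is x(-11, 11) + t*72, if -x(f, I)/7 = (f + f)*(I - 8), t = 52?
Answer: 4206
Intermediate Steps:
x(f, I) = -14*f*(-8 + I) (x(f, I) = -7*(f + f)*(I - 8) = -7*2*f*(-8 + I) = -14*f*(-8 + I))
x(-11, 11) + t*72 = 14*(-11)*(8 - 1*11) + 52*72 = 14*(-11)*(8 - 11) + 3744 = 14*(-11)*(-3) + 3744 = 462 + 3744 = 4206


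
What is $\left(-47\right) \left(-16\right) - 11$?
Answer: $741$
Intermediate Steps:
$\left(-47\right) \left(-16\right) - 11 = 752 - 11 = 741$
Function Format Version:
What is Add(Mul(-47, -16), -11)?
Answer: 741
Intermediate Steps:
Add(Mul(-47, -16), -11) = Add(752, -11) = 741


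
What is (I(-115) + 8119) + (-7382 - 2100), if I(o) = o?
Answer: -1478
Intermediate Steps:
(I(-115) + 8119) + (-7382 - 2100) = (-115 + 8119) + (-7382 - 2100) = 8004 - 9482 = -1478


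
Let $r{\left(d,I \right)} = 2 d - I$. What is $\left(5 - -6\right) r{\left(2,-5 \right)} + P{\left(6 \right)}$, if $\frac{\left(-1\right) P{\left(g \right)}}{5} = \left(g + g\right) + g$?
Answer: $9$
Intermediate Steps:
$P{\left(g \right)} = - 15 g$ ($P{\left(g \right)} = - 5 \left(\left(g + g\right) + g\right) = - 5 \left(2 g + g\right) = - 5 \cdot 3 g = - 15 g$)
$r{\left(d,I \right)} = - I + 2 d$
$\left(5 - -6\right) r{\left(2,-5 \right)} + P{\left(6 \right)} = \left(5 - -6\right) \left(\left(-1\right) \left(-5\right) + 2 \cdot 2\right) - 90 = \left(5 + 6\right) \left(5 + 4\right) - 90 = 11 \cdot 9 - 90 = 99 - 90 = 9$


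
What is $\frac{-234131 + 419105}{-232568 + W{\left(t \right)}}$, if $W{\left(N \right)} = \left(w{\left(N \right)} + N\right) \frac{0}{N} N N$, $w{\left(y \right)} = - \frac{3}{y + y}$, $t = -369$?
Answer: $- \frac{92487}{116284} \approx -0.79535$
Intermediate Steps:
$w{\left(y \right)} = - \frac{3}{2 y}$
$W{\left(N \right)} = 0$ ($W{\left(N \right)} = \left(- \frac{3}{2 N} + N\right) \frac{0}{N} N N = \left(N - \frac{3}{2 N}\right) 0 N N = \left(N - \frac{3}{2 N}\right) 0 N = \left(N - \frac{3}{2 N}\right) 0 = 0$)
$\frac{-234131 + 419105}{-232568 + W{\left(t \right)}} = \frac{-234131 + 419105}{-232568 + 0} = \frac{184974}{-232568} = 184974 \left(- \frac{1}{232568}\right) = - \frac{92487}{116284}$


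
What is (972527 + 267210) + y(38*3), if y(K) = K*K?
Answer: 1252733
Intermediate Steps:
y(K) = K**2
(972527 + 267210) + y(38*3) = (972527 + 267210) + (38*3)**2 = 1239737 + 114**2 = 1239737 + 12996 = 1252733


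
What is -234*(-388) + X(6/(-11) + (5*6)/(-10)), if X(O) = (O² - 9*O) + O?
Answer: 10990785/121 ≈ 90833.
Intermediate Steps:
X(O) = O² - 8*O
-234*(-388) + X(6/(-11) + (5*6)/(-10)) = -234*(-388) + (6/(-11) + (5*6)/(-10))*(-8 + (6/(-11) + (5*6)/(-10))) = 90792 + (6*(-1/11) + 30*(-⅒))*(-8 + (6*(-1/11) + 30*(-⅒))) = 90792 + (-6/11 - 3)*(-8 + (-6/11 - 3)) = 90792 - 39*(-8 - 39/11)/11 = 90792 - 39/11*(-127/11) = 90792 + 4953/121 = 10990785/121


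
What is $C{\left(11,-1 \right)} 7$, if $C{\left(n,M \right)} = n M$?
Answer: $-77$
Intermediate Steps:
$C{\left(n,M \right)} = M n$
$C{\left(11,-1 \right)} 7 = \left(-1\right) 11 \cdot 7 = \left(-11\right) 7 = -77$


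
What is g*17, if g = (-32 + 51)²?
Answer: 6137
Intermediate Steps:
g = 361 (g = 19² = 361)
g*17 = 361*17 = 6137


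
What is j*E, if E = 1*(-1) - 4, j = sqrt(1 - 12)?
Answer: -5*I*sqrt(11) ≈ -16.583*I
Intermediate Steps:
j = I*sqrt(11) (j = sqrt(-11) = I*sqrt(11) ≈ 3.3166*I)
E = -5 (E = -1 - 4 = -5)
j*E = (I*sqrt(11))*(-5) = -5*I*sqrt(11)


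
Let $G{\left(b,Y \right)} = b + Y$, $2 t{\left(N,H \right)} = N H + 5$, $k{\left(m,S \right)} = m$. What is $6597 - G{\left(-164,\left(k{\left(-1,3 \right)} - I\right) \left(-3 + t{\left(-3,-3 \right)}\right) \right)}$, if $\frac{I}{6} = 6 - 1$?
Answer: $6885$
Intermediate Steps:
$t{\left(N,H \right)} = \frac{5}{2} + \frac{H N}{2}$ ($t{\left(N,H \right)} = \frac{N H + 5}{2} = \frac{H N + 5}{2} = \frac{5 + H N}{2} = \frac{5}{2} + \frac{H N}{2}$)
$I = 30$ ($I = 6 \left(6 - 1\right) = 6 \cdot 5 = 30$)
$G{\left(b,Y \right)} = Y + b$
$6597 - G{\left(-164,\left(k{\left(-1,3 \right)} - I\right) \left(-3 + t{\left(-3,-3 \right)}\right) \right)} = 6597 - \left(\left(-1 - 30\right) \left(-3 + \left(\frac{5}{2} + \frac{1}{2} \left(-3\right) \left(-3\right)\right)\right) - 164\right) = 6597 - \left(\left(-1 - 30\right) \left(-3 + \left(\frac{5}{2} + \frac{9}{2}\right)\right) - 164\right) = 6597 - \left(- 31 \left(-3 + 7\right) - 164\right) = 6597 - \left(\left(-31\right) 4 - 164\right) = 6597 - \left(-124 - 164\right) = 6597 - -288 = 6597 + 288 = 6885$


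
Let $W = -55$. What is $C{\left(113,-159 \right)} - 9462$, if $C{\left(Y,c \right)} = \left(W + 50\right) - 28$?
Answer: $-9495$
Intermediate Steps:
$C{\left(Y,c \right)} = -33$ ($C{\left(Y,c \right)} = \left(-55 + 50\right) - 28 = -5 - 28 = -33$)
$C{\left(113,-159 \right)} - 9462 = -33 - 9462 = -9495$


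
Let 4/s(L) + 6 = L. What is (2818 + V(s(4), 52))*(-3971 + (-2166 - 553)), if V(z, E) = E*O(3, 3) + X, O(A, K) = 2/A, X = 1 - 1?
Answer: -19084340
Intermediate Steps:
X = 0
s(L) = 4/(-6 + L)
V(z, E) = 2*E/3 (V(z, E) = E*(2/3) + 0 = E*(2*(⅓)) + 0 = E*(⅔) + 0 = 2*E/3 + 0 = 2*E/3)
(2818 + V(s(4), 52))*(-3971 + (-2166 - 553)) = (2818 + (⅔)*52)*(-3971 + (-2166 - 553)) = (2818 + 104/3)*(-3971 - 2719) = (8558/3)*(-6690) = -19084340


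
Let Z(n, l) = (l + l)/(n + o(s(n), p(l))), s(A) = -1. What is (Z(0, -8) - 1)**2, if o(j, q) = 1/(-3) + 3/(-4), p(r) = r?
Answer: 32041/169 ≈ 189.59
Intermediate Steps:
o(j, q) = -13/12 (o(j, q) = 1*(-1/3) + 3*(-1/4) = -1/3 - 3/4 = -13/12)
Z(n, l) = 2*l/(-13/12 + n) (Z(n, l) = (l + l)/(n - 13/12) = (2*l)/(-13/12 + n) = 2*l/(-13/12 + n))
(Z(0, -8) - 1)**2 = (24*(-8)/(-13 + 12*0) - 1)**2 = (24*(-8)/(-13 + 0) - 1)**2 = (24*(-8)/(-13) - 1)**2 = (24*(-8)*(-1/13) - 1)**2 = (192/13 - 1)**2 = (179/13)**2 = 32041/169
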